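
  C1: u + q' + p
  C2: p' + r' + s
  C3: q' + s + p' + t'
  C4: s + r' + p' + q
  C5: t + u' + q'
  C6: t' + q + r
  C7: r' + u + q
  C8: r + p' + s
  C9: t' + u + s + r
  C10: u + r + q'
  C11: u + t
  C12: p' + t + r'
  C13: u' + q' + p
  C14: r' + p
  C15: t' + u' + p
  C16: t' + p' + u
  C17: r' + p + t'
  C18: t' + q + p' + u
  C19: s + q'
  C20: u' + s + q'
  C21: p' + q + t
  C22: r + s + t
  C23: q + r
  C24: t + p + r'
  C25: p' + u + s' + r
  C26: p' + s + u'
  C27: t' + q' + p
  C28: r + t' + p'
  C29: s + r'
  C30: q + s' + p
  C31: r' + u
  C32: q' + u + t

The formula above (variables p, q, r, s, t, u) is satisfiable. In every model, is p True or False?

Suppose p = 0.
The clause (r') is unit, so r = 0.
The clause (q) is unit, so q = 1.
The clause (u) is unit, so u = 1.
Now (u') is unsatisfied and unit — conflict.
So every satisfying assignment has p = True.

True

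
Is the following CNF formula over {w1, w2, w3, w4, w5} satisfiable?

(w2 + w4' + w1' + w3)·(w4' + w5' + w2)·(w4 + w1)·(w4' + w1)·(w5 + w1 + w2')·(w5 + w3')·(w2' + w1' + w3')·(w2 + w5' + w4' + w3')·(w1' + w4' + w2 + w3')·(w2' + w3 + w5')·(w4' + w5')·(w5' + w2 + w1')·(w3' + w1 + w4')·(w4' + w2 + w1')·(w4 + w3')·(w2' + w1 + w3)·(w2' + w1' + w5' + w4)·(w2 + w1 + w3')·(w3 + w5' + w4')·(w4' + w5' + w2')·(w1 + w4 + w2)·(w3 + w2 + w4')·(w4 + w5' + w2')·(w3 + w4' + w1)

Branch on w4: set w4 = 0.
The clause (w1) is unit, so w1 = 1.
The clause (w3') is unit, so w3 = 0.
Branch on w2: set w2 = 0.
The clause (w5') is unit, so w5 = 0.
This assignment satisfies each clause.
A satisfying assignment: w1: 1; w2: 0; w3: 0; w4: 0; w5: 0.

Yes, satisfiable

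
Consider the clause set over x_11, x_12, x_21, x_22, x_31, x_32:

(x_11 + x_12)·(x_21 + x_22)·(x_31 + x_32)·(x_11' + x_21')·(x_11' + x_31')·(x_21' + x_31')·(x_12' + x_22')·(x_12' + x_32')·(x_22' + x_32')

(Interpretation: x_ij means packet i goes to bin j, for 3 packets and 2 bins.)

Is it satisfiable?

Suppose x_11 = 1.
From the singleton clause (x_21'), x_21 = 0.
From the singleton clause (x_22), x_22 = 1.
From the singleton clause (x_31'), x_31 = 0.
From the singleton clause (x_32), x_32 = 1.
But (x_32') is also a unit clause — contradiction.
Backtrack on x_11: now try x_11 = 0.
From the singleton clause (x_12), x_12 = 1.
From the singleton clause (x_22'), x_22 = 0.
From the singleton clause (x_21), x_21 = 1.
From the singleton clause (x_31'), x_31 = 0.
From the singleton clause (x_32), x_32 = 1.
But (x_32') is also a unit clause — contradiction.
Either choice for x_11 ends in contradiction.
No assignment satisfies every clause.

No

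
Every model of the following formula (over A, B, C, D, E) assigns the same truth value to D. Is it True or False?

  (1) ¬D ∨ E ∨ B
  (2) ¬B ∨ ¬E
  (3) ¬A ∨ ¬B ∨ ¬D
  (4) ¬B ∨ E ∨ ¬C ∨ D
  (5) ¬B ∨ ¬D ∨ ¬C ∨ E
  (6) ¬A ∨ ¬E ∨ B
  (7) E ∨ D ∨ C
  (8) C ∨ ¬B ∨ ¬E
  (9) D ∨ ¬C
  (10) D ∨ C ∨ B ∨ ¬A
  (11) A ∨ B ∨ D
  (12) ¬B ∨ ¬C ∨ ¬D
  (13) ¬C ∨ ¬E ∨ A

True

Suppose D = False.
The clause (¬C) is unit, so C = False.
The clause (E) is unit, so E = True.
The clause (¬B) is unit, so B = False.
The clause (¬A) is unit, so A = False.
But (A) is also a unit clause — contradiction.
So every satisfying assignment has D = True.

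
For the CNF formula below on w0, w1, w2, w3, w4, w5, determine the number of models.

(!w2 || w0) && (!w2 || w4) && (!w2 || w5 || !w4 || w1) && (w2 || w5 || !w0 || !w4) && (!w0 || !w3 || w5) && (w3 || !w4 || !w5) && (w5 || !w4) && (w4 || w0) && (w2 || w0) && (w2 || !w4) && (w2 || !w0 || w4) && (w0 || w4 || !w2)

There are 2^6 = 64 truth assignments over (w0, w1, w2, w3, w4, w5).
Split on w3. With w3 = true, the clauses containing w3 are satisfied and !w3 drops from the rest; 2 of the 2^5 = 32 assignments to the other variables satisfy what remains.
With w3 = false, by the same count on the reduced clause set, 0 assignments work.
(One model: w0=T, w1=F, w2=T, w3=T, w4=T, w5=T.)
Total: 2 + 0 = 2.

2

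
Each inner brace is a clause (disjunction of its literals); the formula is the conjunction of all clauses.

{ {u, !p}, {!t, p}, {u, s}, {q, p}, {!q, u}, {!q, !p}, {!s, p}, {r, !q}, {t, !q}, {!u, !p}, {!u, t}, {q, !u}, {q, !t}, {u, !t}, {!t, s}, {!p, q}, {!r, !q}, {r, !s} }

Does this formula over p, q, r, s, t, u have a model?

Try u = true.
From the singleton clause (!p), p = false.
From the singleton clause (!t), t = false.
That conflicts with the unit clause (t).
Undo u and try u = false.
From the singleton clause (!p), p = false.
From the singleton clause (!t), t = false.
From the singleton clause (s), s = true.
That conflicts with the unit clause (!s).
Both values of u lead to a conflict.
No assignment satisfies every clause.

No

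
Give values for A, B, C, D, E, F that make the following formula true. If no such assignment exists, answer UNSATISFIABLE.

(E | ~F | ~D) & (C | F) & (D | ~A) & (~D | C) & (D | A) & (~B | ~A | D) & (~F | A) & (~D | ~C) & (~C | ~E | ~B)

UNSATISFIABLE

Branch on C: set C = 1.
From the singleton clause (~D), D = 0.
From the singleton clause (~A), A = 0.
Now (A) is unsatisfied and unit — conflict.
Undo C and try C = 0.
From the singleton clause (F), F = 1.
From the singleton clause (~D), D = 0.
From the singleton clause (~A), A = 0.
Now (A) is unsatisfied and unit — conflict.
Either choice for C ends in contradiction.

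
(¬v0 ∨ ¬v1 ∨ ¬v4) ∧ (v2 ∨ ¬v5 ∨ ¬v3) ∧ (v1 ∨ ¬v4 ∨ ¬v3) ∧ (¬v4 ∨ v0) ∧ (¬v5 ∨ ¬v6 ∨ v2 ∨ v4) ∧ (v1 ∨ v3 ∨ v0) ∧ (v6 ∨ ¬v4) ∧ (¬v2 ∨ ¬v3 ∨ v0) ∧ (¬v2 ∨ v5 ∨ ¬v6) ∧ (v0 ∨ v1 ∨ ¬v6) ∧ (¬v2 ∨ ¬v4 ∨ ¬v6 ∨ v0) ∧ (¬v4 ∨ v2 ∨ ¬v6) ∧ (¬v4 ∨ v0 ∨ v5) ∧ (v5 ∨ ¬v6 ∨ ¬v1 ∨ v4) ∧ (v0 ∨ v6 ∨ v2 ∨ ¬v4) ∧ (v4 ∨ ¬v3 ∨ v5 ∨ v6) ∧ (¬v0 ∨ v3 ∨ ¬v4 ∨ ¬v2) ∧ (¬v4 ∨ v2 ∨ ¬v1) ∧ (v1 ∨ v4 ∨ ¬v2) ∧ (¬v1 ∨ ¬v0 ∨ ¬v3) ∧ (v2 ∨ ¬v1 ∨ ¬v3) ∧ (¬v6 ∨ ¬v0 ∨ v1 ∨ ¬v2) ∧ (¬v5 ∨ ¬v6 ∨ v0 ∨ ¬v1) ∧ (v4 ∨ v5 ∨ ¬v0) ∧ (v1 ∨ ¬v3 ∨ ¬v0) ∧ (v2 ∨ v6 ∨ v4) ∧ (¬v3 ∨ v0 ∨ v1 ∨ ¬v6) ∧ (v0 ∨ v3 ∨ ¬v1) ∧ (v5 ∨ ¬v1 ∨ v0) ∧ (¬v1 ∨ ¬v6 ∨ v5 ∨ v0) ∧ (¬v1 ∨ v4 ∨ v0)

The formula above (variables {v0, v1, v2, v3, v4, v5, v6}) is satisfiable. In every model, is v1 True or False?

True

Suppose v1 = False.
Try v4 = False.
The clause (¬v2) is unit, so v2 = False.
The clause (v6) is unit, so v6 = True.
The clause (¬v5) is unit, so v5 = False.
The clause (v0) is unit, so v0 = True.
Now (¬v0) is unsatisfied and unit — conflict.
Undo v4 and try v4 = True.
The clause (¬v3) is unit, so v3 = False.
The clause (v0) is unit, so v0 = True.
The clause (v6) is unit, so v6 = True.
The clause (v2) is unit, so v2 = True.
Now (¬v2) is unsatisfied and unit — conflict.
Neither v4 = True nor v4 = False works.
So every satisfying assignment has v1 = True.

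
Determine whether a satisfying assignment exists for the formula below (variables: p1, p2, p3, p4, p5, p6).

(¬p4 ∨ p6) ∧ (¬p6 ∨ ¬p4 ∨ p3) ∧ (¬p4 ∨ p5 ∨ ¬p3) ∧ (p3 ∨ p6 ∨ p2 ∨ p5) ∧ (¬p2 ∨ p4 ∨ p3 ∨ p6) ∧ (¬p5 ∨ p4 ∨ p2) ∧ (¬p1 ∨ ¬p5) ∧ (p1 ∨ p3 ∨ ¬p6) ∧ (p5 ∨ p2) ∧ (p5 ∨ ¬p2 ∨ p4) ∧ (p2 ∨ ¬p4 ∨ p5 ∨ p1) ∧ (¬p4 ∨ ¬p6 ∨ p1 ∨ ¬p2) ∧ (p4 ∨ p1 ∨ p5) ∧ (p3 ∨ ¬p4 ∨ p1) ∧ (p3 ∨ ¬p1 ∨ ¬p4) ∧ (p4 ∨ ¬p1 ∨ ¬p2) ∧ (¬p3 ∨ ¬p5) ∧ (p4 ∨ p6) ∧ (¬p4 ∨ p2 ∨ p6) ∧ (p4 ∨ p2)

Branch on p4: set p4 = False.
From the singleton clause (p6), p6 = True.
From the singleton clause (p2), p2 = True.
From the singleton clause (p5), p5 = True.
From the singleton clause (¬p1), p1 = False.
From the singleton clause (p3), p3 = True.
But (¬p3) is also a unit clause — contradiction.
Undo p4 and try p4 = True.
From the singleton clause (p6), p6 = True.
From the singleton clause (p3), p3 = True.
From the singleton clause (p5), p5 = True.
But (¬p5) is also a unit clause — contradiction.
Neither p4 = True nor p4 = False works.
No assignment satisfies every clause.

No, unsatisfiable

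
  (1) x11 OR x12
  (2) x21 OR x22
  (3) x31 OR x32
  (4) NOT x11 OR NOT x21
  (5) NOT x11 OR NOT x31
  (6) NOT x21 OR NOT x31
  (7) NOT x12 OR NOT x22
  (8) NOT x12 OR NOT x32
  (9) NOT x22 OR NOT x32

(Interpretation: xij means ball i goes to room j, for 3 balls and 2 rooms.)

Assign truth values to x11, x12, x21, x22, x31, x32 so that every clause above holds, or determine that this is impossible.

Try x11 = true.
Unit clause (NOT x21) forces x21 = false.
Unit clause (x22) forces x22 = true.
Unit clause (NOT x31) forces x31 = false.
Unit clause (x32) forces x32 = true.
Now (NOT x32) is unsatisfied and unit — conflict.
So x11 must be the other value — set x11 = false.
Unit clause (x12) forces x12 = true.
Unit clause (NOT x22) forces x22 = false.
Unit clause (x21) forces x21 = true.
Unit clause (NOT x31) forces x31 = false.
Unit clause (x32) forces x32 = true.
Now (NOT x32) is unsatisfied and unit — conflict.
Neither x11 = true nor x11 = false works.

UNSATISFIABLE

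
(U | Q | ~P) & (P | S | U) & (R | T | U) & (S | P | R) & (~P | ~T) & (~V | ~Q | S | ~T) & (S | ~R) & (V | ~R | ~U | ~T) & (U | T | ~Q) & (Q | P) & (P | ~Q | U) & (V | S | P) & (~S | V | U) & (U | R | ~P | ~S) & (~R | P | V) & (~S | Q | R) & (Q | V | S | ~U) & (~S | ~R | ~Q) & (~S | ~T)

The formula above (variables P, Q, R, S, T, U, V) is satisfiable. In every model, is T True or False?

Suppose T = 1.
The clause (~P) is unit, so P = 0.
The clause (Q) is unit, so Q = 1.
The clause (U) is unit, so U = 1.
The clause (~S) is unit, so S = 0.
The clause (R) is unit, so R = 1.
But (~R) is also a unit clause — contradiction.
So every satisfying assignment has T = False.

False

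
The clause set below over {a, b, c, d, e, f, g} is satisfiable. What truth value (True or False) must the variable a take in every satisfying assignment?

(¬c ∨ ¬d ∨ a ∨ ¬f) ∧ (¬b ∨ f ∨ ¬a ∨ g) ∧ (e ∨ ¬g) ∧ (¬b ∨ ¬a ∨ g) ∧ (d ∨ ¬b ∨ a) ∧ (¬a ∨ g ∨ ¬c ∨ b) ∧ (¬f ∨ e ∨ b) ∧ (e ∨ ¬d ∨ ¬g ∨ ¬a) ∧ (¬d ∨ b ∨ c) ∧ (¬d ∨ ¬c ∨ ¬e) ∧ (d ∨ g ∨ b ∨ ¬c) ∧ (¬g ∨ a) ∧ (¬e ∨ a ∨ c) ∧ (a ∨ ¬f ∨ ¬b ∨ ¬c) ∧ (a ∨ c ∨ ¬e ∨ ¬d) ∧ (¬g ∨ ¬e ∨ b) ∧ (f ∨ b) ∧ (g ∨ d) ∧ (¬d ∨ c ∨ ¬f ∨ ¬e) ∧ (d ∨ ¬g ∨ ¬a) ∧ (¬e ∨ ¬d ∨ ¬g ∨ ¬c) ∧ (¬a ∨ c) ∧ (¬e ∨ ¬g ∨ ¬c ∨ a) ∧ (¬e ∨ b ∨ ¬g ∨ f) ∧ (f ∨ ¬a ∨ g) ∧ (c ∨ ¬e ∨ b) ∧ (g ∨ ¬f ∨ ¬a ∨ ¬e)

Suppose a = True.
From the singleton clause (c), c = True.
Suppose e = True.
From the singleton clause (¬d), d = False.
From the singleton clause (g), g = True.
But (¬g) is also a unit clause — contradiction.
So e must be the other value — set e = False.
From the singleton clause (¬g), g = False.
From the singleton clause (¬b), b = False.
But (b) is also a unit clause — contradiction.
Either choice for e ends in contradiction.
So every satisfying assignment has a = False.

False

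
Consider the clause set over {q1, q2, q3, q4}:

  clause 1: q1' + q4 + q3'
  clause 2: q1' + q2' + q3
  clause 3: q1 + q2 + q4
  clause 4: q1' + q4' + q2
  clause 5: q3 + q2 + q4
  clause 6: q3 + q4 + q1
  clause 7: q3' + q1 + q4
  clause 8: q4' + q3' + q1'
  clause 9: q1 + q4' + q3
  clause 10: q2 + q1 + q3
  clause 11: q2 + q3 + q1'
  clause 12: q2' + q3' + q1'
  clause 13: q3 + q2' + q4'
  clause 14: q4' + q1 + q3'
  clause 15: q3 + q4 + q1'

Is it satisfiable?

Try q1 = 0.
Try q2 = 1.
Try q3 = 1.
From the singleton clause (q4), q4 = 1.
Now (q4') is unsatisfied and unit — conflict.
Undo q3 and try q3 = 0.
From the singleton clause (q4), q4 = 1.
Now (q4') is unsatisfied and unit — conflict.
Either choice for q3 ends in contradiction.
Undo q2 and try q2 = 0.
From the singleton clause (q4), q4 = 1.
From the singleton clause (q3), q3 = 1.
Now (q3') is unsatisfied and unit — conflict.
Either choice for q2 ends in contradiction.
Undo q1 and try q1 = 1.
Try q4 = 1.
From the singleton clause (q2), q2 = 1.
From the singleton clause (q3), q3 = 1.
Now (q3') is unsatisfied and unit — conflict.
Undo q4 and try q4 = 0.
From the singleton clause (q3'), q3 = 0.
Now (q3) is unsatisfied and unit — conflict.
Either choice for q4 ends in contradiction.
Either choice for q1 ends in contradiction.
No assignment satisfies every clause.

No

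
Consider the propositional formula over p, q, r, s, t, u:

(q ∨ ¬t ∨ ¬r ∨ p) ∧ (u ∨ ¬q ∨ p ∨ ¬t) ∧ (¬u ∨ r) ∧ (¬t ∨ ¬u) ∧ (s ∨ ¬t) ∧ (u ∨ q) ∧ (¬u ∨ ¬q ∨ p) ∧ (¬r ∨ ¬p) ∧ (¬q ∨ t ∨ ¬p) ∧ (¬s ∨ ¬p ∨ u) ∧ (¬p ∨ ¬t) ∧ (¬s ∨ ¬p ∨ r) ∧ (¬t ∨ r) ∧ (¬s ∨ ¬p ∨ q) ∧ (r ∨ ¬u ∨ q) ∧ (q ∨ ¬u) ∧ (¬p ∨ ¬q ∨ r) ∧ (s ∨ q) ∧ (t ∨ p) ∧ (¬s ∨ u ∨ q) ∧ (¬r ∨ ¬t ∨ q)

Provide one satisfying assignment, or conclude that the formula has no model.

UNSATISFIABLE

Suppose u = False.
The clause (q) is unit, so q = True.
Suppose p = True.
The clause (¬r) is unit, so r = False.
That conflicts with the unit clause (r).
So p must be the other value — set p = False.
The clause (¬t) is unit, so t = False.
That conflicts with the unit clause (t).
Both values of p lead to a conflict.
So u must be the other value — set u = True.
The clause (r) is unit, so r = True.
The clause (¬t) is unit, so t = False.
The clause (¬p) is unit, so p = False.
That conflicts with the unit clause (p).
Both values of u lead to a conflict.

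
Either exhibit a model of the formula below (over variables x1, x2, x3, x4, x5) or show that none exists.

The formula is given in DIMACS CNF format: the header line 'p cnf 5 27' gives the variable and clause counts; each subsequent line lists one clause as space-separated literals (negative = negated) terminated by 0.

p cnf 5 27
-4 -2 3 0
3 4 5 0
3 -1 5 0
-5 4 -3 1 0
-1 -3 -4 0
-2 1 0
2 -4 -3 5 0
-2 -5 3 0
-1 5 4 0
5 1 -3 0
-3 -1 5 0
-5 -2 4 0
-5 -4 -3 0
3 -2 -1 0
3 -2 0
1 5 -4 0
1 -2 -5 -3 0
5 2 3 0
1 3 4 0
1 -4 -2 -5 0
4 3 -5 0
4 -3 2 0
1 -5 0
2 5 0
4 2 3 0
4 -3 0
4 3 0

Case x2 = False:
From the singleton clause (x5), x5 = True.
From the singleton clause (x1), x1 = True.
Case x3 = False:
From the singleton clause (x4), x4 = True.
This assignment satisfies each clause.

x1: True, x2: False, x3: False, x4: True, x5: True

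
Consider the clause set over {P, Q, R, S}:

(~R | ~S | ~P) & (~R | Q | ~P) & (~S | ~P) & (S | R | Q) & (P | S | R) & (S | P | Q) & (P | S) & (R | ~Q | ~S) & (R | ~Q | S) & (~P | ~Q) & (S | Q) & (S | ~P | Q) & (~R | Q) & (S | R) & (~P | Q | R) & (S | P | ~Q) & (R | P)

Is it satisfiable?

Case S = 1:
The clause (~P) is unit, so P = 0.
The clause (R) is unit, so R = 1.
The clause (Q) is unit, so Q = 1.
Every clause now holds.
A satisfying assignment: P: 0, Q: 1, R: 1, S: 1.

Yes, satisfiable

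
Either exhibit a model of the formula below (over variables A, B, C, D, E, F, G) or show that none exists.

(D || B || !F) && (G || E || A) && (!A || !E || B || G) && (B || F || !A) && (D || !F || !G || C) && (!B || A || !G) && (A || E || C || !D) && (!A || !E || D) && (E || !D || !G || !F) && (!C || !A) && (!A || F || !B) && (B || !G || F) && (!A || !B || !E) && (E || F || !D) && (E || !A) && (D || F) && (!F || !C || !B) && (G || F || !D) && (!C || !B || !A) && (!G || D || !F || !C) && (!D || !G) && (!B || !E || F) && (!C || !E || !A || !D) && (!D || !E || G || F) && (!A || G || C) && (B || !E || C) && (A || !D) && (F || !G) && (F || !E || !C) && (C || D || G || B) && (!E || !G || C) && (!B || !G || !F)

Case C = false:
Case E = true:
The clause (B) is unit, so B = true.
The clause (!A) is unit, so A = false.
The clause (!G) is unit, so G = false.
The clause (F) is unit, so F = true.
The clause (!D) is unit, so D = false.
All clauses are satisfied.

A ↦ false, B ↦ true, C ↦ false, D ↦ false, E ↦ true, F ↦ true, G ↦ false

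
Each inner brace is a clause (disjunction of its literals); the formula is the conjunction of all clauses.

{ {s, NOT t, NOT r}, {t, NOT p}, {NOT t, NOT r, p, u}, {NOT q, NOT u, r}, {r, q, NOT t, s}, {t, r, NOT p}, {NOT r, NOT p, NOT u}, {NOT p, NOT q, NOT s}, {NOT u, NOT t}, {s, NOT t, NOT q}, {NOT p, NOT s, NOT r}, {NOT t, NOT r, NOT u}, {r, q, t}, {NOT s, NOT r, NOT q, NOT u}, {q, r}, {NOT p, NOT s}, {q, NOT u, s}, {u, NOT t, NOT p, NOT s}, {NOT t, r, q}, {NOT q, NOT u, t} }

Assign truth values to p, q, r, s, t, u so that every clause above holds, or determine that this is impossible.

Try t = false.
From the singleton clause (NOT p), p = false.
Try r = true.
Try q = true.
From the singleton clause (NOT u), u = false.
All clauses hold; s can take either value.

p ↦ false,  q ↦ true,  r ↦ true,  s ↦ true,  t ↦ false,  u ↦ false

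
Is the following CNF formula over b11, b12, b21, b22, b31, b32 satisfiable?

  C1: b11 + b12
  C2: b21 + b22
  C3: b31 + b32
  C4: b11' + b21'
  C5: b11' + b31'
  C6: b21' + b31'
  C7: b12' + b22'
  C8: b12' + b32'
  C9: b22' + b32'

Unsatisfiable

Branch on b11: set b11 = 1.
Unit clause (b21') forces b21 = 0.
Unit clause (b22) forces b22 = 1.
Unit clause (b31') forces b31 = 0.
Unit clause (b32) forces b32 = 1.
That conflicts with the unit clause (b32').
Backtrack on b11: now try b11 = 0.
Unit clause (b12) forces b12 = 1.
Unit clause (b22') forces b22 = 0.
Unit clause (b21) forces b21 = 1.
Unit clause (b31') forces b31 = 0.
Unit clause (b32) forces b32 = 1.
That conflicts with the unit clause (b32').
Neither b11 = 1 nor b11 = 0 works.
No assignment satisfies every clause.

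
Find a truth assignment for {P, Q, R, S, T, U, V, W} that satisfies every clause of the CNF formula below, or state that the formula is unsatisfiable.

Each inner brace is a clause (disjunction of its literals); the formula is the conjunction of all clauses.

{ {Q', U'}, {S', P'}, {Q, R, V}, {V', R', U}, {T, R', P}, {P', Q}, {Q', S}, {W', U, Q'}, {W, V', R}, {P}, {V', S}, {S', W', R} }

Unit clause (P) forces P = 1.
Unit clause (S') forces S = 0.
Unit clause (Q) forces Q = 1.
That conflicts with the unit clause (Q').

UNSATISFIABLE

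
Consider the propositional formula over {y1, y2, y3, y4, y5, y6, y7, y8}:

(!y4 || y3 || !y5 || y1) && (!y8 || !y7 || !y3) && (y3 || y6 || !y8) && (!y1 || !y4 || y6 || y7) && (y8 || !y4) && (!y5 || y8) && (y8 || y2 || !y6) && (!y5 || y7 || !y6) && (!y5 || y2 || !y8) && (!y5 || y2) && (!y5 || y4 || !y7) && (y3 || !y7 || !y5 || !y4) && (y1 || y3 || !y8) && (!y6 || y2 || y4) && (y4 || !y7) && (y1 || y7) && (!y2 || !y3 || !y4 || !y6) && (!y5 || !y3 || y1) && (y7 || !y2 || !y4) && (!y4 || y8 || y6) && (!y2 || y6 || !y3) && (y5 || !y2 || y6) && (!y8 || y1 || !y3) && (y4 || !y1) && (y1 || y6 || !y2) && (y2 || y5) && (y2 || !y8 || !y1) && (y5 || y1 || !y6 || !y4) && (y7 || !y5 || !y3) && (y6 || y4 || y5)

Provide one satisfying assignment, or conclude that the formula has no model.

y1 ↦ true; y2 ↦ true; y3 ↦ false; y4 ↦ true; y5 ↦ false; y6 ↦ true; y7 ↦ true; y8 ↦ true

Suppose y8 = true.
Suppose y7 = true.
The clause (!y3) is unit, so y3 = false.
The clause (y6) is unit, so y6 = true.
The clause (y1) is unit, so y1 = true.
The clause (y4) is unit, so y4 = true.
The clause (!y5) is unit, so y5 = false.
The clause (y2) is unit, so y2 = true.
This assignment satisfies each clause.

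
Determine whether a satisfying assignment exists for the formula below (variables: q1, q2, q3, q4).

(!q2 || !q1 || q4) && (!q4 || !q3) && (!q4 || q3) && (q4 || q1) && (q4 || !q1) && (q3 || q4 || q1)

Unsatisfiable

Case q4 = false:
From the singleton clause (q1), q1 = true.
But (!q1) is also a unit clause — contradiction.
Undo q4 and try q4 = true.
From the singleton clause (!q3), q3 = false.
But (q3) is also a unit clause — contradiction.
Neither q4 = true nor q4 = false works.
No assignment satisfies every clause.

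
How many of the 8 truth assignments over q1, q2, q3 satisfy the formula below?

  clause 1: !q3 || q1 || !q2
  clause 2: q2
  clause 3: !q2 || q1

2

There are 2^3 = 8 truth assignments over (q1, q2, q3).
Split on q3. With q3 = true, the clauses containing q3 are satisfied and !q3 drops from the rest; 1 of the 2^2 = 4 assignments to the other variables satisfy what remains.
With q3 = false, by the same count on the reduced clause set, 1 assignment works.
(One model: q1=T, q2=T, q3=F.)
Total: 1 + 1 = 2.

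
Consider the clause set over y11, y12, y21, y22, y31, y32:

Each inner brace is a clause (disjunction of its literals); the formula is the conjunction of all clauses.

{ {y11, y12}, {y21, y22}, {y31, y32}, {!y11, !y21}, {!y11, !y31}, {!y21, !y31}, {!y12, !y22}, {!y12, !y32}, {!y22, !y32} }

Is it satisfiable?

Try y11 = true.
(!y21) alone gives y21 = false.
(y22) alone gives y22 = true.
(!y31) alone gives y31 = false.
(y32) alone gives y32 = true.
That conflicts with the unit clause (!y32).
Undo y11 and try y11 = false.
(y12) alone gives y12 = true.
(!y22) alone gives y22 = false.
(y21) alone gives y21 = true.
(!y31) alone gives y31 = false.
(y32) alone gives y32 = true.
That conflicts with the unit clause (!y32).
Either choice for y11 ends in contradiction.
No assignment satisfies every clause.

No, unsatisfiable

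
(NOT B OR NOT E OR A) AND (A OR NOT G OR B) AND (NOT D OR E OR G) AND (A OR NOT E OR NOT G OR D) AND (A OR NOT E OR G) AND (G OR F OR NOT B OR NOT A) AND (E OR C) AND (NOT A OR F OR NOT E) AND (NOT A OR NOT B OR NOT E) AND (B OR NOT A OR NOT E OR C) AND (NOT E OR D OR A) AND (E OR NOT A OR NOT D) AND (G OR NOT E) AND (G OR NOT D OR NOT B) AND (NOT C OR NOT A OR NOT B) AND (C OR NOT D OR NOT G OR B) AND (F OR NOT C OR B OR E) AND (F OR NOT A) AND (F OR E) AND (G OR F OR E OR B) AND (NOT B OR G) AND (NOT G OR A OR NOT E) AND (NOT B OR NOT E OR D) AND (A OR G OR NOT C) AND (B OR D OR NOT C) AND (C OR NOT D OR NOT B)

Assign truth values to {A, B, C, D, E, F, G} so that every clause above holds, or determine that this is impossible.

A ↦ false, B ↦ true, C ↦ true, D ↦ true, E ↦ false, F ↦ true, G ↦ true

Suppose E = false.
The clause (C) is unit, so C = true.
The clause (F) is unit, so F = true.
Suppose D = true.
The clause (G) is unit, so G = true.
The clause (NOT A) is unit, so A = false.
The clause (B) is unit, so B = true.
This assignment satisfies each clause.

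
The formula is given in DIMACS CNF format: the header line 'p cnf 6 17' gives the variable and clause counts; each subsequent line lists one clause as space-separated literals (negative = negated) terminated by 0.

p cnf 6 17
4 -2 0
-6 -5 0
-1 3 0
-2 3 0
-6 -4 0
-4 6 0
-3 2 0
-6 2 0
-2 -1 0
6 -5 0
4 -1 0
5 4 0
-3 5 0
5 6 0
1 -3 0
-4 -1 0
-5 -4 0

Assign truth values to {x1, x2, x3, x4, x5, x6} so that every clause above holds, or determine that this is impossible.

UNSATISFIABLE

Case x4 = True:
Unit clause (¬x6) forces x6 = False.
But (x6) is also a unit clause — contradiction.
So x4 must be the other value — set x4 = False.
Unit clause (¬x2) forces x2 = False.
Unit clause (¬x3) forces x3 = False.
Unit clause (¬x1) forces x1 = False.
Unit clause (¬x6) forces x6 = False.
Unit clause (¬x5) forces x5 = False.
But (x5) is also a unit clause — contradiction.
Either choice for x4 ends in contradiction.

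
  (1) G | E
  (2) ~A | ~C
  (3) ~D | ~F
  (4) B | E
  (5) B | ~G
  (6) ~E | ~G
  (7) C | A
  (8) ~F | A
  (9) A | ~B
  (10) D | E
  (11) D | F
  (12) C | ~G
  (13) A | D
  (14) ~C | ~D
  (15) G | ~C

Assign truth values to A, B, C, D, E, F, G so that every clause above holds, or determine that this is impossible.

A ↦ 1,  B ↦ 1,  C ↦ 0,  D ↦ 1,  E ↦ 1,  F ↦ 0,  G ↦ 0

Branch on G: set G = 0.
Unit clause (E) forces E = 1.
Unit clause (~C) forces C = 0.
Unit clause (A) forces A = 1.
Branch on D: set D = 1.
Unit clause (~F) forces F = 0.
Every clause is now satisfied; B is unconstrained.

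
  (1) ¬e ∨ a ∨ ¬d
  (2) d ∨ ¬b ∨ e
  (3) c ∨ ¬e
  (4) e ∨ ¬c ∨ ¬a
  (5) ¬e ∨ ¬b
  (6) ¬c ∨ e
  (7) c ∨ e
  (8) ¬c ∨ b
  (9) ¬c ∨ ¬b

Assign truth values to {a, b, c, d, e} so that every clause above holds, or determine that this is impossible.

Suppose c = True.
Unit clause (e) forces e = True.
Unit clause (¬b) forces b = False.
Now (b) is unsatisfied and unit — conflict.
Undo c and try c = False.
Unit clause (¬e) forces e = False.
Now (e) is unsatisfied and unit — conflict.
Either choice for c ends in contradiction.

UNSATISFIABLE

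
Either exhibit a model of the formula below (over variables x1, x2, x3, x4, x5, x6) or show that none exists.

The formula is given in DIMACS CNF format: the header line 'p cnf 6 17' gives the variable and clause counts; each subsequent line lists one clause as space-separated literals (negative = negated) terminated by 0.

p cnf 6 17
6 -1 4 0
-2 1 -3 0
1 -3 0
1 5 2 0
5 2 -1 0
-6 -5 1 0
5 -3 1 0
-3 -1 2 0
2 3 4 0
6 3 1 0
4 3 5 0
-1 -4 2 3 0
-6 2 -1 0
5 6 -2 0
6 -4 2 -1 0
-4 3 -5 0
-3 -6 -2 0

x1: True,  x2: True,  x3: True,  x4: True,  x5: True,  x6: False

Case x1 = True:
Case x6 = False:
The clause (x4) is unit, so x4 = True.
The clause (x2) is unit, so x2 = True.
The clause (x5) is unit, so x5 = True.
The clause (x3) is unit, so x3 = True.
This assignment satisfies each clause.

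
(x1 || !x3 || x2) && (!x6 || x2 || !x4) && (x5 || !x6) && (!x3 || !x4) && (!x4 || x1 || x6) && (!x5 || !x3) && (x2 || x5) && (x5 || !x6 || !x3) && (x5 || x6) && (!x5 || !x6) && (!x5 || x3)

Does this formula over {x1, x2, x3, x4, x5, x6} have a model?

Unsatisfiable

Branch on x5: set x5 = true.
From the singleton clause (!x3), x3 = false.
But (x3) is also a unit clause — contradiction.
So x5 must be the other value — set x5 = false.
From the singleton clause (!x6), x6 = false.
But (x6) is also a unit clause — contradiction.
Neither x5 = true nor x5 = false works.
No assignment satisfies every clause.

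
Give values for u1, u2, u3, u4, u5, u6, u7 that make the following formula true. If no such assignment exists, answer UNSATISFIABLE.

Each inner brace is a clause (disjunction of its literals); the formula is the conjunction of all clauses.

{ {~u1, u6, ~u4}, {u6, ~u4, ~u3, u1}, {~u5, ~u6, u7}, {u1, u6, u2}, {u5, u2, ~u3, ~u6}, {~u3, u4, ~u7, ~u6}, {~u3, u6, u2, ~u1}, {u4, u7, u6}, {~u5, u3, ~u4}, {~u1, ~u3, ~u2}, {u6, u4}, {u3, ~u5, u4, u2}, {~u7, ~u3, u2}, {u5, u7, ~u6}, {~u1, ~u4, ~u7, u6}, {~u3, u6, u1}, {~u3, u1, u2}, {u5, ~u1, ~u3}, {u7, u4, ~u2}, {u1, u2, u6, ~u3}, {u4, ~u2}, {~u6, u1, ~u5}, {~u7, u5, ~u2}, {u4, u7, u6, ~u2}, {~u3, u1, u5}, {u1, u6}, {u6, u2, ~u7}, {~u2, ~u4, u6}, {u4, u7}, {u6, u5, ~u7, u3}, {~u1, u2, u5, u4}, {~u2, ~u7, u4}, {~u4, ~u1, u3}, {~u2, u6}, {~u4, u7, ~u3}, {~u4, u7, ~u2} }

u1 ↦ 0; u2 ↦ 0; u3 ↦ 0; u4 ↦ 1; u5 ↦ 0; u6 ↦ 1; u7 ↦ 1

Case u6 = 1:
Case u5 = 0:
From the singleton clause (u7), u7 = 1.
From the singleton clause (~u2), u2 = 0.
From the singleton clause (~u3), u3 = 0.
Case u1 = 0:
No clause remains; u4 is free.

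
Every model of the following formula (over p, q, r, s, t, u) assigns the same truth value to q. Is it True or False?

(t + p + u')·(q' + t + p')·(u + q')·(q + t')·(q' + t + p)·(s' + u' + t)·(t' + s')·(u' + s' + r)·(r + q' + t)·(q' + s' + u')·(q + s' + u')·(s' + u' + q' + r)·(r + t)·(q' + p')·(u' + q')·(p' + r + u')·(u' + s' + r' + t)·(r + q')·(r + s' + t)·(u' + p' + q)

Suppose q = 1.
(u) alone gives u = 1.
That conflicts with the unit clause (u').
So every satisfying assignment has q = False.

False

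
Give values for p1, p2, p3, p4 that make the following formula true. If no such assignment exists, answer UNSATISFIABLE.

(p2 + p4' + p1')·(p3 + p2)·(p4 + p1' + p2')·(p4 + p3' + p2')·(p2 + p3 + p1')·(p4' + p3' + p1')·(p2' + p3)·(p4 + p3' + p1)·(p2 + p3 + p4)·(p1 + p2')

p1 ↦ 0; p2 ↦ 0; p3 ↦ 1; p4 ↦ 1

Suppose p3 = 1.
Suppose p4 = 1.
From the singleton clause (p1'), p1 = 0.
From the singleton clause (p2'), p2 = 0.
This assignment satisfies each clause.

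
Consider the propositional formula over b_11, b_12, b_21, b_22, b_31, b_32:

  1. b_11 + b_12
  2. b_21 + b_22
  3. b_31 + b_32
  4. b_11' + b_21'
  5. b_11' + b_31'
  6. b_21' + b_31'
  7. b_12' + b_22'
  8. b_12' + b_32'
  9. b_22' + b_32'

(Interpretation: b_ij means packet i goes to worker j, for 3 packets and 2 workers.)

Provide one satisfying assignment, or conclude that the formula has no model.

Case b_11 = 1:
Unit clause (b_21') forces b_21 = 0.
Unit clause (b_22) forces b_22 = 1.
Unit clause (b_31') forces b_31 = 0.
Unit clause (b_32) forces b_32 = 1.
Now (b_32') is unsatisfied and unit — conflict.
That branch fails; take b_11 = 0 instead.
Unit clause (b_12) forces b_12 = 1.
Unit clause (b_22') forces b_22 = 0.
Unit clause (b_21) forces b_21 = 1.
Unit clause (b_31') forces b_31 = 0.
Unit clause (b_32) forces b_32 = 1.
Now (b_32') is unsatisfied and unit — conflict.
Neither b_11 = 1 nor b_11 = 0 works.

UNSATISFIABLE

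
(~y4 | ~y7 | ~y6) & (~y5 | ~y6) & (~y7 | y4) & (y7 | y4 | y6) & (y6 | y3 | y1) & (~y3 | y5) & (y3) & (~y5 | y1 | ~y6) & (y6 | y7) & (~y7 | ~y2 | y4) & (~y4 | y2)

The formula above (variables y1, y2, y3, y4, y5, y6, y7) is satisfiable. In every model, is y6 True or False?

Suppose y6 = 1.
From the singleton clause (~y5), y5 = 0.
From the singleton clause (~y3), y3 = 0.
Now (y3) is unsatisfied and unit — conflict.
So every satisfying assignment has y6 = False.

False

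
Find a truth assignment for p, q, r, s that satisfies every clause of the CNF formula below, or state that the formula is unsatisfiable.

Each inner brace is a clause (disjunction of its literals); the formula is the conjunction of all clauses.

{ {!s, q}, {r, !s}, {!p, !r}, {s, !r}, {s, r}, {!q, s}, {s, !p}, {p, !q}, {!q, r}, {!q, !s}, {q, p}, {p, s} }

Branch on s: set s = false.
The clause (!r) is unit, so r = false.
Now (r) is unsatisfied and unit — conflict.
So s must be the other value — set s = true.
The clause (q) is unit, so q = true.
Now (!q) is unsatisfied and unit — conflict.
Either choice for s ends in contradiction.

UNSATISFIABLE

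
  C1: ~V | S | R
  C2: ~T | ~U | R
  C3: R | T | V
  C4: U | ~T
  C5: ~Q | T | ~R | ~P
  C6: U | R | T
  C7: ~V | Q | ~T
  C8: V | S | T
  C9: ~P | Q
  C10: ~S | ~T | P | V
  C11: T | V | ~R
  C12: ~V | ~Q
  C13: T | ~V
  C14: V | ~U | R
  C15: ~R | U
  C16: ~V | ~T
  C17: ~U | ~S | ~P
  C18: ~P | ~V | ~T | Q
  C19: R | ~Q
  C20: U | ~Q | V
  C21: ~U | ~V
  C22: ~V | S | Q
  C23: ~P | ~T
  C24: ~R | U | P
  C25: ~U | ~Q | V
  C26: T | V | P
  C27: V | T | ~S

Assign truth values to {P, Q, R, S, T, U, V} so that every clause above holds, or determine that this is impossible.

Branch on U: set U = 1.
The clause (~V) is unit, so V = 0.
The clause (R) is unit, so R = 1.
The clause (T) is unit, so T = 1.
The clause (~P) is unit, so P = 0.
The clause (~S) is unit, so S = 0.
The clause (~Q) is unit, so Q = 0.
Every clause now holds.

P: 0,  Q: 0,  R: 1,  S: 0,  T: 1,  U: 1,  V: 0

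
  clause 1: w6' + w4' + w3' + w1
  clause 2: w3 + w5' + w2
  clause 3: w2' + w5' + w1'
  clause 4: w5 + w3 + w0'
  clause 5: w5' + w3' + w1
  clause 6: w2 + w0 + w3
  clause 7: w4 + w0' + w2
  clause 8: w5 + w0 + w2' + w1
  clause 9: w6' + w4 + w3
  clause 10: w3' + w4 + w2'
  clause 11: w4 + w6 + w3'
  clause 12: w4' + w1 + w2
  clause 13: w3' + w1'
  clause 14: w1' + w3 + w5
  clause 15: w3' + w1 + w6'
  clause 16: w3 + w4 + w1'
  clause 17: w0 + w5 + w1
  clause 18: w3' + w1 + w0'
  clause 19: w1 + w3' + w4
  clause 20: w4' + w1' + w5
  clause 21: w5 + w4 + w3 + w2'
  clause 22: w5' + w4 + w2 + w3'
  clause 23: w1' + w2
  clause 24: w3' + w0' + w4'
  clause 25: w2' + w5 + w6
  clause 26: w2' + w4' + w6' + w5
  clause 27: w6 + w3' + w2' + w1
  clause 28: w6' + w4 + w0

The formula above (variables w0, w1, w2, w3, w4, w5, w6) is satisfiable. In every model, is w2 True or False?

Suppose w2 = 0.
Unit clause (w1') forces w1 = 0.
Unit clause (w4') forces w4 = 0.
Unit clause (w0') forces w0 = 0.
Unit clause (w3) forces w3 = 1.
Now (w3') is unsatisfied and unit — conflict.
So every satisfying assignment has w2 = True.

True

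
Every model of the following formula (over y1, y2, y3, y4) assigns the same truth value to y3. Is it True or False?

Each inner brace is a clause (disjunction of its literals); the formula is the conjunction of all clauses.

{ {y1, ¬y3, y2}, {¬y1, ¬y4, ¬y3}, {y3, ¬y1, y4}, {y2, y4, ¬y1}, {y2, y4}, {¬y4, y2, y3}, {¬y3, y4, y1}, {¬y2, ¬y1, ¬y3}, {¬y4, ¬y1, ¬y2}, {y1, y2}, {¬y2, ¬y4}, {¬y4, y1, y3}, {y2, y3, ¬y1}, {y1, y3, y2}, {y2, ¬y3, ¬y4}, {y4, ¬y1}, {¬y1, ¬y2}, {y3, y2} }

False

Suppose y3 = True.
Try y1 = True.
From the singleton clause (¬y4), y4 = False.
But (y4) is also a unit clause — contradiction.
So y1 must be the other value — set y1 = False.
From the singleton clause (y2), y2 = True.
From the singleton clause (y4), y4 = True.
But (¬y4) is also a unit clause — contradiction.
Either choice for y1 ends in contradiction.
So every satisfying assignment has y3 = False.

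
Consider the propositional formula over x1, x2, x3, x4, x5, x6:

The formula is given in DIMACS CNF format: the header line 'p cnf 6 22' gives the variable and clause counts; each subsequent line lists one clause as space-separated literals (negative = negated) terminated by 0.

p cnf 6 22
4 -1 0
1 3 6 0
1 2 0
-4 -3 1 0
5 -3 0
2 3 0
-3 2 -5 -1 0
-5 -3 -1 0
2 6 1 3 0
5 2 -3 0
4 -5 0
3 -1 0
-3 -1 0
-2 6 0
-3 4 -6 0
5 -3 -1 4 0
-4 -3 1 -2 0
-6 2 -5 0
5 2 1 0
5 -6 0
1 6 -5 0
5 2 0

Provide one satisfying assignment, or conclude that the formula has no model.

Try x4 = True.
Try x1 = False.
(x2) alone gives x2 = True.
(¬x3) alone gives x3 = False.
(x6) alone gives x6 = True.
(x5) alone gives x5 = True.
All clauses are satisfied.

x1=False,  x2=True,  x3=False,  x4=True,  x5=True,  x6=True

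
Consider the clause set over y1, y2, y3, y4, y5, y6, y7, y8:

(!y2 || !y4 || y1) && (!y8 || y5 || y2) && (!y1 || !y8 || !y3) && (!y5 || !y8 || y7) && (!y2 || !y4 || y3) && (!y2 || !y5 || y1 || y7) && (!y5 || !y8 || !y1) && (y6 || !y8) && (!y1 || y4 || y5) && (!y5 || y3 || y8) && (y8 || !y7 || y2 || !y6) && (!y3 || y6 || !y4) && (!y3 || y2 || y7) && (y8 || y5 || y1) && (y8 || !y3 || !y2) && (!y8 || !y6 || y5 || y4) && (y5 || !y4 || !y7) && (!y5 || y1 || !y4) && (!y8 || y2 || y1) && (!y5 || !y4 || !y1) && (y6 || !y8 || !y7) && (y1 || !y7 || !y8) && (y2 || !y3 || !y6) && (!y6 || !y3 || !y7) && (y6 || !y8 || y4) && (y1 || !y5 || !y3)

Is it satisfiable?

Satisfiable

Case y6 = true:
Case y2 = false:
The clause (!y3) is unit, so y3 = false.
Case y8 = false:
The clause (!y5) is unit, so y5 = false.
The clause (!y7) is unit, so y7 = false.
The clause (y1) is unit, so y1 = true.
The clause (y4) is unit, so y4 = true.
This assignment satisfies each clause.
A satisfying assignment: y1: true,  y2: false,  y3: false,  y4: true,  y5: false,  y6: true,  y7: false,  y8: false.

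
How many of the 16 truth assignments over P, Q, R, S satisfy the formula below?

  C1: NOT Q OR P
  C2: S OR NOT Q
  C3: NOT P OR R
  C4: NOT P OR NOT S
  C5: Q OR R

There are 2^4 = 16 truth assignments over (P, Q, R, S).
Split on R. With R = true, the clauses containing R are satisfied and NOT R drops from the rest; 3 of the 2^3 = 8 assignments to the other variables satisfy what remains.
With R = false, by the same count on the reduced clause set, 0 assignments work.
(One model: P=F, Q=F, R=T, S=F.)
Total: 3 + 0 = 3.

3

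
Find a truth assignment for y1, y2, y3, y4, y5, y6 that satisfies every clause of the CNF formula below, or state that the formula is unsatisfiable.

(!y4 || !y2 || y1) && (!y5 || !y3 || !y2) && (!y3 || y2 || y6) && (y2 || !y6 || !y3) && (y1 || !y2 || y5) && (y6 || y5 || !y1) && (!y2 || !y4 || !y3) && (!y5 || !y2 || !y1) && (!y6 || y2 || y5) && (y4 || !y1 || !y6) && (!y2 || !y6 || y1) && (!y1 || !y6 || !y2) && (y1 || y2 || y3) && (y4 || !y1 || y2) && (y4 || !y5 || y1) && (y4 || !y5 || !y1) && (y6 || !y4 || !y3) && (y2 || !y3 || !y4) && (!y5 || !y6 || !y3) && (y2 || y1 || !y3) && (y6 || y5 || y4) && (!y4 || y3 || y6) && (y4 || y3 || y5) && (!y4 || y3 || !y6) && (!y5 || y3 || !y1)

UNSATISFIABLE

Case y4 = false:
Case y1 = false:
From the singleton clause (!y5), y5 = false.
From the singleton clause (!y2), y2 = false.
From the singleton clause (!y6), y6 = false.
Now (y6) is unsatisfied and unit — conflict.
So y1 must be the other value — set y1 = true.
From the singleton clause (!y6), y6 = false.
From the singleton clause (y5), y5 = true.
Now (!y5) is unsatisfied and unit — conflict.
Either choice for y1 ends in contradiction.
So y4 must be the other value — set y4 = true.
Case y2 = false:
From the singleton clause (!y3), y3 = false.
From the singleton clause (y1), y1 = true.
From the singleton clause (y6), y6 = true.
Now (!y6) is unsatisfied and unit — conflict.
So y2 must be the other value — set y2 = true.
From the singleton clause (y1), y1 = true.
From the singleton clause (!y3), y3 = false.
From the singleton clause (!y5), y5 = false.
From the singleton clause (y6), y6 = true.
Now (!y6) is unsatisfied and unit — conflict.
Either choice for y2 ends in contradiction.
Either choice for y4 ends in contradiction.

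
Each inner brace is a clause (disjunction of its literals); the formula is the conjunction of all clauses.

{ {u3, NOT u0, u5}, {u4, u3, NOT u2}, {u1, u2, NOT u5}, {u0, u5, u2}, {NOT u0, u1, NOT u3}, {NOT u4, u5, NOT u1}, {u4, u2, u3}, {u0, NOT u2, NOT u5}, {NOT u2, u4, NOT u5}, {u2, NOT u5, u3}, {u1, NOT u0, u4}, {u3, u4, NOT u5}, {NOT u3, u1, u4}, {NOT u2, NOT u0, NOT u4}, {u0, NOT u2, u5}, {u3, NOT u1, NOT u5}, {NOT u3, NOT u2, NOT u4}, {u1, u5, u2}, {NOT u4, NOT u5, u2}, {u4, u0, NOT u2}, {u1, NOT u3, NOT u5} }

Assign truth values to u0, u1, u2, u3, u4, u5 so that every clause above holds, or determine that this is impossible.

Try u3 = true.
Try u0 = true.
The clause (u1) is unit, so u1 = true.
Try u4 = false.
Try u2 = false.
All clauses hold; u5 can take either value.

u0=true; u1=true; u2=false; u3=true; u4=false; u5=true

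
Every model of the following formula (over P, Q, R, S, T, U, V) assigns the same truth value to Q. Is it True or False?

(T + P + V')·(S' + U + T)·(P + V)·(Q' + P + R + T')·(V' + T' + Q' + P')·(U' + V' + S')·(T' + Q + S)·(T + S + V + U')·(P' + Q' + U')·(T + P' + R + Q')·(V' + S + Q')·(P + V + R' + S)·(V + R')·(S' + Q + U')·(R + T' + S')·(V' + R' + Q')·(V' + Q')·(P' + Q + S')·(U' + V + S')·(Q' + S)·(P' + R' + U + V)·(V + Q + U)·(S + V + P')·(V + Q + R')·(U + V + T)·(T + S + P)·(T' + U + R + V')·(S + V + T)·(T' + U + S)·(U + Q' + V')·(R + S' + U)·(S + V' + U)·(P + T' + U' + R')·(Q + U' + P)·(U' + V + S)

Suppose Q = 1.
(V') alone gives V = 0.
(P) alone gives P = 1.
(U') alone gives U = 0.
(R') alone gives R = 0.
(T) alone gives T = 1.
(S') alone gives S = 0.
But (S) is also a unit clause — contradiction.
So every satisfying assignment has Q = False.

False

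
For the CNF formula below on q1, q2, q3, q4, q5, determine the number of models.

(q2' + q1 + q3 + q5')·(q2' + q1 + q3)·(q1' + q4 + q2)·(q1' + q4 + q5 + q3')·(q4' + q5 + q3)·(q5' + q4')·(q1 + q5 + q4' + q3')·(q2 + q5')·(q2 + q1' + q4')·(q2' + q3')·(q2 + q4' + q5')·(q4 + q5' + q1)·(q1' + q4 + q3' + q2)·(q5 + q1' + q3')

There are 2^5 = 32 truth assignments over (q1, q2, q3, q4, q5).
Split on q4. With q4 = 1, the clauses containing q4 are satisfied and q4' drops from the rest; 0 of the 2^4 = 16 assignments to the other variables satisfy what remains.
With q4 = 0, by the same count on the reduced clause set, 4 assignments work.
(One model: q1=F, q2=F, q3=F, q4=F, q5=F.)
Total: 0 + 4 = 4.

4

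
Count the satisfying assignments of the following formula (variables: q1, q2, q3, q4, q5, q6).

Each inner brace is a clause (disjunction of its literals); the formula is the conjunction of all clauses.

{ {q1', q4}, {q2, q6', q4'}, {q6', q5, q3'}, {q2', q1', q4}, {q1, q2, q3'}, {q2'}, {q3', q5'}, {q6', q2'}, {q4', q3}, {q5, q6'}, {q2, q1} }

1

There are 2^6 = 64 truth assignments over (q1, q2, q3, q4, q5, q6).
Split on q1. With q1 = 1, the clauses containing q1 are satisfied and q1' drops from the rest; 1 of the 2^5 = 32 assignments to the other variables satisfy what remains.
With q1 = 0, by the same count on the reduced clause set, 0 assignments work.
(One model: q1=T, q2=F, q3=T, q4=T, q5=F, q6=F.)
Total: 1 + 0 = 1.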